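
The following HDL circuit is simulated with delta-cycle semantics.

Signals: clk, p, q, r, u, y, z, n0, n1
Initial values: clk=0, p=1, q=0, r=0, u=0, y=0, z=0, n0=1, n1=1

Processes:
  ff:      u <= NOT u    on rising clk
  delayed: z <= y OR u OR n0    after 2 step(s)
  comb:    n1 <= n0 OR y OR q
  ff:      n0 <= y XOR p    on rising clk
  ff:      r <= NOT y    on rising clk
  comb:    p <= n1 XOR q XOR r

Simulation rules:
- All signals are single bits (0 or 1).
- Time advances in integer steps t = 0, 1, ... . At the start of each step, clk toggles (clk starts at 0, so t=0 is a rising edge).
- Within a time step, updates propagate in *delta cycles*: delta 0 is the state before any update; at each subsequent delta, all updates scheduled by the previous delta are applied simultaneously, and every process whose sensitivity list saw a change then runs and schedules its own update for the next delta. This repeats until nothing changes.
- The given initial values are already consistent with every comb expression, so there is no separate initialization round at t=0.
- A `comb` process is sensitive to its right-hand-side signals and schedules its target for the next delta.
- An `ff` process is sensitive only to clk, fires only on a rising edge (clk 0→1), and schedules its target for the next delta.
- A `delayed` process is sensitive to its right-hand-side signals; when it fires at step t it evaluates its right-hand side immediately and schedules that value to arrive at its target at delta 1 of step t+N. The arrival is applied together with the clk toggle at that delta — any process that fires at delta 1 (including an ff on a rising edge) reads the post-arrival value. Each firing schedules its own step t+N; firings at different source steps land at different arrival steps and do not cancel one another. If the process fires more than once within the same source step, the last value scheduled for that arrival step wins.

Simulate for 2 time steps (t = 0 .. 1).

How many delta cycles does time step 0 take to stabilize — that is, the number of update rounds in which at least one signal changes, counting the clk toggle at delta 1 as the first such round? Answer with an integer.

3

t0.Δ0 z=0 u=0 p=1 y=0 n1=1 n0=1 r=0 q=0 clk=0
t0.Δ1 z=0 u=0 p=1 y=0 n1=1 n0=1 r=0 q=0 clk=1
t0.Δ2 z=0 u=1 p=1 y=0 n1=1 n0=1 r=1 q=0 clk=1
t0.Δ3 z=0 u=1 p=0 y=0 n1=1 n0=1 r=1 q=0 clk=1
t1.Δ0 z=0 u=1 p=0 y=0 n1=1 n0=1 r=1 q=0 clk=1
t1.Δ1 z=0 u=1 p=0 y=0 n1=1 n0=1 r=1 q=0 clk=0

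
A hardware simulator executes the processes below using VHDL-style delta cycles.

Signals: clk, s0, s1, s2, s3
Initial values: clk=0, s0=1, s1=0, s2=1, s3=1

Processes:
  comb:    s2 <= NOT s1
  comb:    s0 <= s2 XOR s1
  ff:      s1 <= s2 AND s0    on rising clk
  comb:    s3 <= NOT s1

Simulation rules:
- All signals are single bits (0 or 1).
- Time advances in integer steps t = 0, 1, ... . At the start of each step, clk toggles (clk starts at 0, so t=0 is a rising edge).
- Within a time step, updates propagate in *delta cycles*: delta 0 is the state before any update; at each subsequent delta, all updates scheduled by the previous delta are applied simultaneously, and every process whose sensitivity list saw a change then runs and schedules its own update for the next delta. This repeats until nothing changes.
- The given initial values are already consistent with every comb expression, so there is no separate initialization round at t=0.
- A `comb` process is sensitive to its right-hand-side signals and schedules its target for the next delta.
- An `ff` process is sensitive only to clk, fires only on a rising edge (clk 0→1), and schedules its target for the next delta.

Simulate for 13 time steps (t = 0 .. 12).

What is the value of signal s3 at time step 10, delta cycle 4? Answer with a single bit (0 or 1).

t0.Δ0 s1=0 s3=1 s2=1 s0=1 clk=0
t0.Δ1 s1=0 s3=1 s2=1 s0=1 clk=1
t0.Δ2 s1=1 s3=1 s2=1 s0=1 clk=1
t0.Δ3 s1=1 s3=0 s2=0 s0=0 clk=1
t0.Δ4 s1=1 s3=0 s2=0 s0=1 clk=1
t1.Δ0 s1=1 s3=0 s2=0 s0=1 clk=1
t1.Δ1 s1=1 s3=0 s2=0 s0=1 clk=0
t2.Δ0 s1=1 s3=0 s2=0 s0=1 clk=0
t2.Δ1 s1=1 s3=0 s2=0 s0=1 clk=1
t2.Δ2 s1=0 s3=0 s2=0 s0=1 clk=1
t2.Δ3 s1=0 s3=1 s2=1 s0=0 clk=1
t2.Δ4 s1=0 s3=1 s2=1 s0=1 clk=1
t3.Δ0 s1=0 s3=1 s2=1 s0=1 clk=1
t3.Δ1 s1=0 s3=1 s2=1 s0=1 clk=0
t4.Δ0 s1=0 s3=1 s2=1 s0=1 clk=0
t4.Δ1 s1=0 s3=1 s2=1 s0=1 clk=1
t4.Δ2 s1=1 s3=1 s2=1 s0=1 clk=1
t4.Δ3 s1=1 s3=0 s2=0 s0=0 clk=1
t4.Δ4 s1=1 s3=0 s2=0 s0=1 clk=1
t5.Δ0 s1=1 s3=0 s2=0 s0=1 clk=1
t5.Δ1 s1=1 s3=0 s2=0 s0=1 clk=0
t6.Δ0 s1=1 s3=0 s2=0 s0=1 clk=0
t6.Δ1 s1=1 s3=0 s2=0 s0=1 clk=1
t6.Δ2 s1=0 s3=0 s2=0 s0=1 clk=1
t6.Δ3 s1=0 s3=1 s2=1 s0=0 clk=1
t6.Δ4 s1=0 s3=1 s2=1 s0=1 clk=1
t7.Δ0 s1=0 s3=1 s2=1 s0=1 clk=1
t7.Δ1 s1=0 s3=1 s2=1 s0=1 clk=0
t8.Δ0 s1=0 s3=1 s2=1 s0=1 clk=0
t8.Δ1 s1=0 s3=1 s2=1 s0=1 clk=1
t8.Δ2 s1=1 s3=1 s2=1 s0=1 clk=1
t8.Δ3 s1=1 s3=0 s2=0 s0=0 clk=1
t8.Δ4 s1=1 s3=0 s2=0 s0=1 clk=1
t9.Δ0 s1=1 s3=0 s2=0 s0=1 clk=1
t9.Δ1 s1=1 s3=0 s2=0 s0=1 clk=0
t10.Δ0 s1=1 s3=0 s2=0 s0=1 clk=0
t10.Δ1 s1=1 s3=0 s2=0 s0=1 clk=1
t10.Δ2 s1=0 s3=0 s2=0 s0=1 clk=1
t10.Δ3 s1=0 s3=1 s2=1 s0=0 clk=1
t10.Δ4 s1=0 s3=1 s2=1 s0=1 clk=1
t11.Δ0 s1=0 s3=1 s2=1 s0=1 clk=1
t11.Δ1 s1=0 s3=1 s2=1 s0=1 clk=0
t12.Δ0 s1=0 s3=1 s2=1 s0=1 clk=0
t12.Δ1 s1=0 s3=1 s2=1 s0=1 clk=1
t12.Δ2 s1=1 s3=1 s2=1 s0=1 clk=1
t12.Δ3 s1=1 s3=0 s2=0 s0=0 clk=1
t12.Δ4 s1=1 s3=0 s2=0 s0=1 clk=1

1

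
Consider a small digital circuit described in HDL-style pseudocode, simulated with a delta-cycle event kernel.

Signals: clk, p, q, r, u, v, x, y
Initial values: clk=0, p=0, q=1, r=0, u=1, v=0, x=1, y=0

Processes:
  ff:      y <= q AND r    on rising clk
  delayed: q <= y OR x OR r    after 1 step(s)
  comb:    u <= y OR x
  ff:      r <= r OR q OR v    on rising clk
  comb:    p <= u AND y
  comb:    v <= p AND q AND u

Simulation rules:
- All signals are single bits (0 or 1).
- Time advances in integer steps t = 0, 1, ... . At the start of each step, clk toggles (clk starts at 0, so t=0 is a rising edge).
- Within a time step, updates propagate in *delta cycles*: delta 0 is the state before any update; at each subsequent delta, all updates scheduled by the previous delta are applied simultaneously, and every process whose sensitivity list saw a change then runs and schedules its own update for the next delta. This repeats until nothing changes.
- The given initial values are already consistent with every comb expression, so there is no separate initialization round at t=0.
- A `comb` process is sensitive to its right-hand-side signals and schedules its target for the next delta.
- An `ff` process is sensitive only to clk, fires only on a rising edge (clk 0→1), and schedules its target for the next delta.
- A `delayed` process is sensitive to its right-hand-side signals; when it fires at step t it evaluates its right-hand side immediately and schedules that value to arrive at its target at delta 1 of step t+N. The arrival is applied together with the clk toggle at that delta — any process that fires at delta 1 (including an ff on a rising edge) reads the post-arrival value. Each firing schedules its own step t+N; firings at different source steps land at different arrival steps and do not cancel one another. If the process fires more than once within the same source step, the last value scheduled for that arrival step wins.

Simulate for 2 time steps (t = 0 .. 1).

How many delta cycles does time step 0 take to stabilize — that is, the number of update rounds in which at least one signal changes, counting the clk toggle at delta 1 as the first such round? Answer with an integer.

2

t0.Δ0 clk=0 p=0 v=0 x=1 u=1 y=0 q=1 r=0
t0.Δ1 clk=1 p=0 v=0 x=1 u=1 y=0 q=1 r=0
t0.Δ2 clk=1 p=0 v=0 x=1 u=1 y=0 q=1 r=1
t1.Δ0 clk=1 p=0 v=0 x=1 u=1 y=0 q=1 r=1
t1.Δ1 clk=0 p=0 v=0 x=1 u=1 y=0 q=1 r=1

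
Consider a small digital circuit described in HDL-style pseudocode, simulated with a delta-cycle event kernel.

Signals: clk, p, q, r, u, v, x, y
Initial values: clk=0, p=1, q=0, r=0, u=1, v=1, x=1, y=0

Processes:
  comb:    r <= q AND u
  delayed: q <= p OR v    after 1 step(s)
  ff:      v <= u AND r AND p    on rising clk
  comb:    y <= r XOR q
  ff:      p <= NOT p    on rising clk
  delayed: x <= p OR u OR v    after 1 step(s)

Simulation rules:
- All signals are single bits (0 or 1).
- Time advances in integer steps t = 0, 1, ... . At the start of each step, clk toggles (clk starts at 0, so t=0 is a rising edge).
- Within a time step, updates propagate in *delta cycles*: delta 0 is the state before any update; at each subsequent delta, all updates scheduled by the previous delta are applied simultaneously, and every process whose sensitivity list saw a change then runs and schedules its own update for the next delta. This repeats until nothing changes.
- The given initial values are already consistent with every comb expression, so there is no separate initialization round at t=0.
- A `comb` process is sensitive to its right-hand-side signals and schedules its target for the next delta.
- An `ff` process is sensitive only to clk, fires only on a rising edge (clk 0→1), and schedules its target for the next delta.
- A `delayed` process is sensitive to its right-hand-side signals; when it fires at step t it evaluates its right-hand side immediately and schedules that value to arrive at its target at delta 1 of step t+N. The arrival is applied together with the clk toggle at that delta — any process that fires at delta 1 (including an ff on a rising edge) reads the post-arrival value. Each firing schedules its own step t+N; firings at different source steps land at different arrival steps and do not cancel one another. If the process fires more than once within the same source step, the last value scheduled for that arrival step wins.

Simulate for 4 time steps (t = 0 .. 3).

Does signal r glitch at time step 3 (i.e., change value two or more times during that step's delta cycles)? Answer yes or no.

no

[bits: y,v,x,clk,u,q,p,r]
t=0: Δ0=01101010 Δ1=01111010 Δ2=00111000 | 2Δ
t=1: Δ0=00111000 Δ1=00101000 | 1Δ
t=2: Δ0=00101000 Δ1=00111000 Δ2=00111010 | 2Δ
t=3: Δ0=00111010 Δ1=00101110 Δ2=10101111 Δ3=00101111 | 3Δ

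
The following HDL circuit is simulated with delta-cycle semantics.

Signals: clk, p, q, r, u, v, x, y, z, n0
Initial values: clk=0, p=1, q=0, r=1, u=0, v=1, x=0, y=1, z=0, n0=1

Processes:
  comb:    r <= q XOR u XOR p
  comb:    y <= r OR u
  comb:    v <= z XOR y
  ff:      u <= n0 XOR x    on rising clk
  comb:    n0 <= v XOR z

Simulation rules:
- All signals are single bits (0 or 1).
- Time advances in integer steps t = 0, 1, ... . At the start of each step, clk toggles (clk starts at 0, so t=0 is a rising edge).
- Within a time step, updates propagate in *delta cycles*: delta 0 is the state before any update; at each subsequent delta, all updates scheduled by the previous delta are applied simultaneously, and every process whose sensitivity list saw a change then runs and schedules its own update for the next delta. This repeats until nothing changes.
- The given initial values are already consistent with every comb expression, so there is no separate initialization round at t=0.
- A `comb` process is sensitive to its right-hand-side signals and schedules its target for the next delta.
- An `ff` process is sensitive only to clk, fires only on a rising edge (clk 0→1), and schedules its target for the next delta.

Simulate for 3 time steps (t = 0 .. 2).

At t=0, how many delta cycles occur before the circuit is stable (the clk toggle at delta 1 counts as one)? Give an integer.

t=0 Δ0: v=1 z=0 n0=1 p=1 q=0 r=1 clk=0 y=1 u=0 x=0
  Δ1: clk:0→1
  Δ2: u:0→1
  Δ3: r:1→0
  (3Δ to stable)
t=1 Δ0: v=1 z=0 n0=1 p=1 q=0 r=0 clk=1 y=1 u=1 x=0
  Δ1: clk:1→0
  (1Δ to stable)
t=2 Δ0: v=1 z=0 n0=1 p=1 q=0 r=0 clk=0 y=1 u=1 x=0
  Δ1: clk:0→1
  (1Δ to stable)

3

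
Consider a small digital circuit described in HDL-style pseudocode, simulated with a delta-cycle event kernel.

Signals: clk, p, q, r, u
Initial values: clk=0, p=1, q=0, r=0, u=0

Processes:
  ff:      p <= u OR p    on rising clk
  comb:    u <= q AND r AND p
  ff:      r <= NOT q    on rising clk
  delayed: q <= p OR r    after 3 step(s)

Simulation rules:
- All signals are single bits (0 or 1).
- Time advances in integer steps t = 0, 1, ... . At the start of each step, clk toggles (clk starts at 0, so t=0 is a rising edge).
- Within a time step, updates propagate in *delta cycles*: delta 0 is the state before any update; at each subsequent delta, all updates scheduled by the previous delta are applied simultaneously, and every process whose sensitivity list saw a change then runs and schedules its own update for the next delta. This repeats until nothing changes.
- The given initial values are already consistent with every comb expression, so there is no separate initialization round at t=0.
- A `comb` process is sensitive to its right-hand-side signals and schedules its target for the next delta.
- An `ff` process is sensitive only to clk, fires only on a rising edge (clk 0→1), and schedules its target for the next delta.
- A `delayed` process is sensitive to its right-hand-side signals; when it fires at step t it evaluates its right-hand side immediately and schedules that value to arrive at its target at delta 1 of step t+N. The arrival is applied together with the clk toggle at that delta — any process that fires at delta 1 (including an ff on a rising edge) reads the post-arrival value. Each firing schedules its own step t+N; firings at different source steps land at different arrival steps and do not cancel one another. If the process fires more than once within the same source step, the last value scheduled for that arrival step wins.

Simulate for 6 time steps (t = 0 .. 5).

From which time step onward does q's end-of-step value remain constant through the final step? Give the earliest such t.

3

t0.Δ0 r=0 u=0 p=1 q=0 clk=0
t0.Δ1 r=0 u=0 p=1 q=0 clk=1
t0.Δ2 r=1 u=0 p=1 q=0 clk=1
t1.Δ0 r=1 u=0 p=1 q=0 clk=1
t1.Δ1 r=1 u=0 p=1 q=0 clk=0
t2.Δ0 r=1 u=0 p=1 q=0 clk=0
t2.Δ1 r=1 u=0 p=1 q=0 clk=1
t3.Δ0 r=1 u=0 p=1 q=0 clk=1
t3.Δ1 r=1 u=0 p=1 q=1 clk=0
t3.Δ2 r=1 u=1 p=1 q=1 clk=0
t4.Δ0 r=1 u=1 p=1 q=1 clk=0
t4.Δ1 r=1 u=1 p=1 q=1 clk=1
t4.Δ2 r=0 u=1 p=1 q=1 clk=1
t4.Δ3 r=0 u=0 p=1 q=1 clk=1
t5.Δ0 r=0 u=0 p=1 q=1 clk=1
t5.Δ1 r=0 u=0 p=1 q=1 clk=0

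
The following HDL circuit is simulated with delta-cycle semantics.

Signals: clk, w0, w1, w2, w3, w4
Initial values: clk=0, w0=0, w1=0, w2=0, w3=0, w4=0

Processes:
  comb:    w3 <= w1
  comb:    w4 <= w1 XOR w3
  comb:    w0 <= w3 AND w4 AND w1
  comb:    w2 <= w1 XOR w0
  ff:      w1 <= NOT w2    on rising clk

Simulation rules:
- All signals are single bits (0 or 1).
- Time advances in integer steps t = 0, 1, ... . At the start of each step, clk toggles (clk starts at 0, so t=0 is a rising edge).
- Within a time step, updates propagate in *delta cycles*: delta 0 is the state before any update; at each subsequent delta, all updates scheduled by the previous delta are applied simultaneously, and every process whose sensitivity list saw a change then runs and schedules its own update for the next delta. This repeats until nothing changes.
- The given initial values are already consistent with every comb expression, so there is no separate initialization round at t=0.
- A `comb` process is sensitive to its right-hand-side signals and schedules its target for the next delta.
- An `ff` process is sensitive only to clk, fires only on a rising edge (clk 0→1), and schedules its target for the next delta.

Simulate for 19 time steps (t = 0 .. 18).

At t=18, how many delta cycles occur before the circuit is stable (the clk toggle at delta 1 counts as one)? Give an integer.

t0.Δ0 w2=0 w1=0 w0=0 w4=0 w3=0 clk=0
t0.Δ1 w2=0 w1=0 w0=0 w4=0 w3=0 clk=1
t0.Δ2 w2=0 w1=1 w0=0 w4=0 w3=0 clk=1
t0.Δ3 w2=1 w1=1 w0=0 w4=1 w3=1 clk=1
t0.Δ4 w2=1 w1=1 w0=1 w4=0 w3=1 clk=1
t0.Δ5 w2=0 w1=1 w0=0 w4=0 w3=1 clk=1
t0.Δ6 w2=1 w1=1 w0=0 w4=0 w3=1 clk=1
t1.Δ0 w2=1 w1=1 w0=0 w4=0 w3=1 clk=1
t1.Δ1 w2=1 w1=1 w0=0 w4=0 w3=1 clk=0
t2.Δ0 w2=1 w1=1 w0=0 w4=0 w3=1 clk=0
t2.Δ1 w2=1 w1=1 w0=0 w4=0 w3=1 clk=1
t2.Δ2 w2=1 w1=0 w0=0 w4=0 w3=1 clk=1
t2.Δ3 w2=0 w1=0 w0=0 w4=1 w3=0 clk=1
t2.Δ4 w2=0 w1=0 w0=0 w4=0 w3=0 clk=1
t3.Δ0 w2=0 w1=0 w0=0 w4=0 w3=0 clk=1
t3.Δ1 w2=0 w1=0 w0=0 w4=0 w3=0 clk=0
t4.Δ0 w2=0 w1=0 w0=0 w4=0 w3=0 clk=0
t4.Δ1 w2=0 w1=0 w0=0 w4=0 w3=0 clk=1
t4.Δ2 w2=0 w1=1 w0=0 w4=0 w3=0 clk=1
t4.Δ3 w2=1 w1=1 w0=0 w4=1 w3=1 clk=1
t4.Δ4 w2=1 w1=1 w0=1 w4=0 w3=1 clk=1
t4.Δ5 w2=0 w1=1 w0=0 w4=0 w3=1 clk=1
t4.Δ6 w2=1 w1=1 w0=0 w4=0 w3=1 clk=1
t5.Δ0 w2=1 w1=1 w0=0 w4=0 w3=1 clk=1
t5.Δ1 w2=1 w1=1 w0=0 w4=0 w3=1 clk=0
t6.Δ0 w2=1 w1=1 w0=0 w4=0 w3=1 clk=0
t6.Δ1 w2=1 w1=1 w0=0 w4=0 w3=1 clk=1
t6.Δ2 w2=1 w1=0 w0=0 w4=0 w3=1 clk=1
t6.Δ3 w2=0 w1=0 w0=0 w4=1 w3=0 clk=1
t6.Δ4 w2=0 w1=0 w0=0 w4=0 w3=0 clk=1
t7.Δ0 w2=0 w1=0 w0=0 w4=0 w3=0 clk=1
t7.Δ1 w2=0 w1=0 w0=0 w4=0 w3=0 clk=0
t8.Δ0 w2=0 w1=0 w0=0 w4=0 w3=0 clk=0
t8.Δ1 w2=0 w1=0 w0=0 w4=0 w3=0 clk=1
t8.Δ2 w2=0 w1=1 w0=0 w4=0 w3=0 clk=1
t8.Δ3 w2=1 w1=1 w0=0 w4=1 w3=1 clk=1
t8.Δ4 w2=1 w1=1 w0=1 w4=0 w3=1 clk=1
t8.Δ5 w2=0 w1=1 w0=0 w4=0 w3=1 clk=1
t8.Δ6 w2=1 w1=1 w0=0 w4=0 w3=1 clk=1
t9.Δ0 w2=1 w1=1 w0=0 w4=0 w3=1 clk=1
t9.Δ1 w2=1 w1=1 w0=0 w4=0 w3=1 clk=0
t10.Δ0 w2=1 w1=1 w0=0 w4=0 w3=1 clk=0
t10.Δ1 w2=1 w1=1 w0=0 w4=0 w3=1 clk=1
t10.Δ2 w2=1 w1=0 w0=0 w4=0 w3=1 clk=1
t10.Δ3 w2=0 w1=0 w0=0 w4=1 w3=0 clk=1
t10.Δ4 w2=0 w1=0 w0=0 w4=0 w3=0 clk=1
t11.Δ0 w2=0 w1=0 w0=0 w4=0 w3=0 clk=1
t11.Δ1 w2=0 w1=0 w0=0 w4=0 w3=0 clk=0
t12.Δ0 w2=0 w1=0 w0=0 w4=0 w3=0 clk=0
t12.Δ1 w2=0 w1=0 w0=0 w4=0 w3=0 clk=1
t12.Δ2 w2=0 w1=1 w0=0 w4=0 w3=0 clk=1
t12.Δ3 w2=1 w1=1 w0=0 w4=1 w3=1 clk=1
t12.Δ4 w2=1 w1=1 w0=1 w4=0 w3=1 clk=1
t12.Δ5 w2=0 w1=1 w0=0 w4=0 w3=1 clk=1
t12.Δ6 w2=1 w1=1 w0=0 w4=0 w3=1 clk=1
t13.Δ0 w2=1 w1=1 w0=0 w4=0 w3=1 clk=1
t13.Δ1 w2=1 w1=1 w0=0 w4=0 w3=1 clk=0
t14.Δ0 w2=1 w1=1 w0=0 w4=0 w3=1 clk=0
t14.Δ1 w2=1 w1=1 w0=0 w4=0 w3=1 clk=1
t14.Δ2 w2=1 w1=0 w0=0 w4=0 w3=1 clk=1
t14.Δ3 w2=0 w1=0 w0=0 w4=1 w3=0 clk=1
t14.Δ4 w2=0 w1=0 w0=0 w4=0 w3=0 clk=1
t15.Δ0 w2=0 w1=0 w0=0 w4=0 w3=0 clk=1
t15.Δ1 w2=0 w1=0 w0=0 w4=0 w3=0 clk=0
t16.Δ0 w2=0 w1=0 w0=0 w4=0 w3=0 clk=0
t16.Δ1 w2=0 w1=0 w0=0 w4=0 w3=0 clk=1
t16.Δ2 w2=0 w1=1 w0=0 w4=0 w3=0 clk=1
t16.Δ3 w2=1 w1=1 w0=0 w4=1 w3=1 clk=1
t16.Δ4 w2=1 w1=1 w0=1 w4=0 w3=1 clk=1
t16.Δ5 w2=0 w1=1 w0=0 w4=0 w3=1 clk=1
t16.Δ6 w2=1 w1=1 w0=0 w4=0 w3=1 clk=1
t17.Δ0 w2=1 w1=1 w0=0 w4=0 w3=1 clk=1
t17.Δ1 w2=1 w1=1 w0=0 w4=0 w3=1 clk=0
t18.Δ0 w2=1 w1=1 w0=0 w4=0 w3=1 clk=0
t18.Δ1 w2=1 w1=1 w0=0 w4=0 w3=1 clk=1
t18.Δ2 w2=1 w1=0 w0=0 w4=0 w3=1 clk=1
t18.Δ3 w2=0 w1=0 w0=0 w4=1 w3=0 clk=1
t18.Δ4 w2=0 w1=0 w0=0 w4=0 w3=0 clk=1

4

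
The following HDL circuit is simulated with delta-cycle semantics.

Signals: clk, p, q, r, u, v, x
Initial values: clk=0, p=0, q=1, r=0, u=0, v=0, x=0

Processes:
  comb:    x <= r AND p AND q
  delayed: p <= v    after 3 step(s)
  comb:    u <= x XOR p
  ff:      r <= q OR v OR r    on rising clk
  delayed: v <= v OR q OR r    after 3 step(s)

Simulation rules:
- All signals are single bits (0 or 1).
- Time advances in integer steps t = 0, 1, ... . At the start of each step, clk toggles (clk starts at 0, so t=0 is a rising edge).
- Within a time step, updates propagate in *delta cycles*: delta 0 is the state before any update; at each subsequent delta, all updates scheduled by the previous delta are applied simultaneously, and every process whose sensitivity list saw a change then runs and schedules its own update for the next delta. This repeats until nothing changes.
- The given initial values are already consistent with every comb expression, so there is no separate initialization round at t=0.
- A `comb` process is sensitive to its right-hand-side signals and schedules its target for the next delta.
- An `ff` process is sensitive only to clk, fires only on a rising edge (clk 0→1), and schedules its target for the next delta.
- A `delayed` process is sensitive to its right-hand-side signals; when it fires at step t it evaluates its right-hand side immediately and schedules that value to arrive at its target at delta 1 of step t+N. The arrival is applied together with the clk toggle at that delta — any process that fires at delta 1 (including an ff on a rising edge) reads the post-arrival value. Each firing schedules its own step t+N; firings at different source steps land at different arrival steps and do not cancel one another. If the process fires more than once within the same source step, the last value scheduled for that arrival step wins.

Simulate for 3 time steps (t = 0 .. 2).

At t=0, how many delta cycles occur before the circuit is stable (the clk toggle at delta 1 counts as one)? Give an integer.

t=0 Δ0: q=1 u=0 clk=0 x=0 r=0 p=0 v=0
  Δ1: clk:0→1
  Δ2: r:0→1
  (2Δ to stable)
t=1 Δ0: q=1 u=0 clk=1 x=0 r=1 p=0 v=0
  Δ1: clk:1→0
  (1Δ to stable)
t=2 Δ0: q=1 u=0 clk=0 x=0 r=1 p=0 v=0
  Δ1: clk:0→1
  (1Δ to stable)

2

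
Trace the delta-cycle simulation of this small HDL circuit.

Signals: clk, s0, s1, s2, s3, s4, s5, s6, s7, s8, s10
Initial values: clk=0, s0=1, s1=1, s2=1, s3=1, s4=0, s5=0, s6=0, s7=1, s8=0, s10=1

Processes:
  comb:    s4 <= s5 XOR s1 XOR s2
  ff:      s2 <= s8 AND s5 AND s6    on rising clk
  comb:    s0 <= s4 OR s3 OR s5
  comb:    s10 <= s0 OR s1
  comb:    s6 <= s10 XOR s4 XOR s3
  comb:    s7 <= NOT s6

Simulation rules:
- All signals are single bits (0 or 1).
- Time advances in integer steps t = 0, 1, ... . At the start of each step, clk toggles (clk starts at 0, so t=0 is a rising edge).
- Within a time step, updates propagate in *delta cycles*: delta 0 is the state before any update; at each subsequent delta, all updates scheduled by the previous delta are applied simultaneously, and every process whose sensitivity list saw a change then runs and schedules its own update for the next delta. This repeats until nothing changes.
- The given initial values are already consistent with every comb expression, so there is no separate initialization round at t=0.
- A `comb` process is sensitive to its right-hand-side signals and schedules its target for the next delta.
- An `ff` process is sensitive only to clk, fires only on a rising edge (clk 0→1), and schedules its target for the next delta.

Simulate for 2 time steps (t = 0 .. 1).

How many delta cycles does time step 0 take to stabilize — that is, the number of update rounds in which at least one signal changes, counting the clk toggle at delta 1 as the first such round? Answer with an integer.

5

t0.Δ0 s6=0 s5=0 s10=1 s3=1 s8=0 s4=0 s7=1 s1=1 s2=1 clk=0 s0=1
t0.Δ1 s6=0 s5=0 s10=1 s3=1 s8=0 s4=0 s7=1 s1=1 s2=1 clk=1 s0=1
t0.Δ2 s6=0 s5=0 s10=1 s3=1 s8=0 s4=0 s7=1 s1=1 s2=0 clk=1 s0=1
t0.Δ3 s6=0 s5=0 s10=1 s3=1 s8=0 s4=1 s7=1 s1=1 s2=0 clk=1 s0=1
t0.Δ4 s6=1 s5=0 s10=1 s3=1 s8=0 s4=1 s7=1 s1=1 s2=0 clk=1 s0=1
t0.Δ5 s6=1 s5=0 s10=1 s3=1 s8=0 s4=1 s7=0 s1=1 s2=0 clk=1 s0=1
t1.Δ0 s6=1 s5=0 s10=1 s3=1 s8=0 s4=1 s7=0 s1=1 s2=0 clk=1 s0=1
t1.Δ1 s6=1 s5=0 s10=1 s3=1 s8=0 s4=1 s7=0 s1=1 s2=0 clk=0 s0=1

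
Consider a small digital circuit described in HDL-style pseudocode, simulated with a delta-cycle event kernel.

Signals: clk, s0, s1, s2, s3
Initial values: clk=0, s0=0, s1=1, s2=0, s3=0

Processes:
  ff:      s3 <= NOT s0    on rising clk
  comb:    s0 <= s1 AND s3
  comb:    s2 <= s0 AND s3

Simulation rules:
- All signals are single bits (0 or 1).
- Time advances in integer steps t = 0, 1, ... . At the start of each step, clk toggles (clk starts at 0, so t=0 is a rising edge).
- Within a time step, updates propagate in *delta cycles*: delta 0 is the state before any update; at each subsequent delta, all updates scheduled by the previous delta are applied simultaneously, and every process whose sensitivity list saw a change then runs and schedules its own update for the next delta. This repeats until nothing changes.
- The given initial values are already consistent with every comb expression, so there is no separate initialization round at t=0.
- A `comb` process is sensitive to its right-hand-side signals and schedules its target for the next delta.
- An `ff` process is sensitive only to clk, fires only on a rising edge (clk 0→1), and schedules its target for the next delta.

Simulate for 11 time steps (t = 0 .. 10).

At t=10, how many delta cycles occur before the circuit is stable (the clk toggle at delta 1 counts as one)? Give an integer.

3

[bits: s0,s3,s2,clk,s1]
t=0: Δ0=00001 Δ1=00011 Δ2=01011 Δ3=11011 Δ4=11111 | 4Δ
t=1: Δ0=11111 Δ1=11101 | 1Δ
t=2: Δ0=11101 Δ1=11111 Δ2=10111 Δ3=00011 | 3Δ
t=3: Δ0=00011 Δ1=00001 | 1Δ
t=4: Δ0=00001 Δ1=00011 Δ2=01011 Δ3=11011 Δ4=11111 | 4Δ
t=5: Δ0=11111 Δ1=11101 | 1Δ
t=6: Δ0=11101 Δ1=11111 Δ2=10111 Δ3=00011 | 3Δ
t=7: Δ0=00011 Δ1=00001 | 1Δ
t=8: Δ0=00001 Δ1=00011 Δ2=01011 Δ3=11011 Δ4=11111 | 4Δ
t=9: Δ0=11111 Δ1=11101 | 1Δ
t=10: Δ0=11101 Δ1=11111 Δ2=10111 Δ3=00011 | 3Δ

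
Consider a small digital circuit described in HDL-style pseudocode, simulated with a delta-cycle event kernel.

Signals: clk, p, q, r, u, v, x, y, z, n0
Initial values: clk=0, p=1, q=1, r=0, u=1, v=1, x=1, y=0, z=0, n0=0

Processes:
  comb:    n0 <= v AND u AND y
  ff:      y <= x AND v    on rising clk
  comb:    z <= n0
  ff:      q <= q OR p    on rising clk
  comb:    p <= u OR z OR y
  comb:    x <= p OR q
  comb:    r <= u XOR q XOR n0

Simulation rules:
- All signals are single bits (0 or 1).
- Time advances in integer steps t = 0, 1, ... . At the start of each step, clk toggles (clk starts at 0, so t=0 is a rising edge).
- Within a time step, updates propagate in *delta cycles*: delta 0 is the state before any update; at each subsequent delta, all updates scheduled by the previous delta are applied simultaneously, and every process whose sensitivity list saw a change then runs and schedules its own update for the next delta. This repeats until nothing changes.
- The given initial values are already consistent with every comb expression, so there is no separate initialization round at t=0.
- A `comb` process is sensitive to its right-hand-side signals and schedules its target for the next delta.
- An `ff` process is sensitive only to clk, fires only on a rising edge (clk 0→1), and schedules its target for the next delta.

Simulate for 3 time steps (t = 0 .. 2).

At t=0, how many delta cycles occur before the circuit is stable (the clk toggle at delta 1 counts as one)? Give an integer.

4

t0.Δ0 y=0 p=1 q=1 clk=0 u=1 x=1 n0=0 r=0 z=0 v=1
t0.Δ1 y=0 p=1 q=1 clk=1 u=1 x=1 n0=0 r=0 z=0 v=1
t0.Δ2 y=1 p=1 q=1 clk=1 u=1 x=1 n0=0 r=0 z=0 v=1
t0.Δ3 y=1 p=1 q=1 clk=1 u=1 x=1 n0=1 r=0 z=0 v=1
t0.Δ4 y=1 p=1 q=1 clk=1 u=1 x=1 n0=1 r=1 z=1 v=1
t1.Δ0 y=1 p=1 q=1 clk=1 u=1 x=1 n0=1 r=1 z=1 v=1
t1.Δ1 y=1 p=1 q=1 clk=0 u=1 x=1 n0=1 r=1 z=1 v=1
t2.Δ0 y=1 p=1 q=1 clk=0 u=1 x=1 n0=1 r=1 z=1 v=1
t2.Δ1 y=1 p=1 q=1 clk=1 u=1 x=1 n0=1 r=1 z=1 v=1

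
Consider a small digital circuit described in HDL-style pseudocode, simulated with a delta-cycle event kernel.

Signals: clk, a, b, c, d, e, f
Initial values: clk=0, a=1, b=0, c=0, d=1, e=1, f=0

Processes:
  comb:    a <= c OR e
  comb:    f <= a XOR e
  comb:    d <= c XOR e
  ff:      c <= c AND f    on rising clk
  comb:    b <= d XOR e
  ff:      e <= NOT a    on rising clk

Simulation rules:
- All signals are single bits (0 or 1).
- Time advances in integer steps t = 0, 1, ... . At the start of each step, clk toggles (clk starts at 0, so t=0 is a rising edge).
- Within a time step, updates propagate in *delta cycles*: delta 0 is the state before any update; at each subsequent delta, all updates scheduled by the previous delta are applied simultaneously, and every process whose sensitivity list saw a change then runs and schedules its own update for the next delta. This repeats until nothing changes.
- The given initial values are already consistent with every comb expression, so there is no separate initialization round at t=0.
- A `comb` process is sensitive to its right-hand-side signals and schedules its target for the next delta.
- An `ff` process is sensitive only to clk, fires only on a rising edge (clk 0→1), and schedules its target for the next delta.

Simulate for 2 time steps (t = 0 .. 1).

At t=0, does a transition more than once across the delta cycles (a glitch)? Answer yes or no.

no

[bits: clk,a,d,c,b,f,e]
t=0: Δ0=0110001 Δ1=1110001 Δ2=1110000 Δ3=1000110 Δ4=1000000 | 4Δ
t=1: Δ0=1000000 Δ1=0000000 | 1Δ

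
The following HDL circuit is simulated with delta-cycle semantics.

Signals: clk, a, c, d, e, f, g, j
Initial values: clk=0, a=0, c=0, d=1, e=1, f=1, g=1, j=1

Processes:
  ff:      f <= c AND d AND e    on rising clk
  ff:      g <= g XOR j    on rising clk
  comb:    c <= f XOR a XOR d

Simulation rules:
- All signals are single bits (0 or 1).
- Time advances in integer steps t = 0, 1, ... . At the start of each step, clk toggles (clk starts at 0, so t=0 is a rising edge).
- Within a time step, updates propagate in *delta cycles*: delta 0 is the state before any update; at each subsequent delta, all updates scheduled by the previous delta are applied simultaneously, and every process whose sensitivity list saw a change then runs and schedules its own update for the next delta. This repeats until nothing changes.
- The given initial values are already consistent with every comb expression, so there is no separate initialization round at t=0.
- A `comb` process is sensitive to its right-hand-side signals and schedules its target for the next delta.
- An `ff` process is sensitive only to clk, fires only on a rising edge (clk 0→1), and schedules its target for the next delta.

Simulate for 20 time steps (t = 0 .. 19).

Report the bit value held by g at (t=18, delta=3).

1

[bits: c,f,g,clk,j,a,d,e]
t=0: Δ0=01101011 Δ1=01111011 Δ2=00011011 Δ3=10011011 | 3Δ
t=1: Δ0=10011011 Δ1=10001011 | 1Δ
t=2: Δ0=10001011 Δ1=10011011 Δ2=11111011 Δ3=01111011 | 3Δ
t=3: Δ0=01111011 Δ1=01101011 | 1Δ
t=4: Δ0=01101011 Δ1=01111011 Δ2=00011011 Δ3=10011011 | 3Δ
t=5: Δ0=10011011 Δ1=10001011 | 1Δ
t=6: Δ0=10001011 Δ1=10011011 Δ2=11111011 Δ3=01111011 | 3Δ
t=7: Δ0=01111011 Δ1=01101011 | 1Δ
t=8: Δ0=01101011 Δ1=01111011 Δ2=00011011 Δ3=10011011 | 3Δ
t=9: Δ0=10011011 Δ1=10001011 | 1Δ
t=10: Δ0=10001011 Δ1=10011011 Δ2=11111011 Δ3=01111011 | 3Δ
t=11: Δ0=01111011 Δ1=01101011 | 1Δ
t=12: Δ0=01101011 Δ1=01111011 Δ2=00011011 Δ3=10011011 | 3Δ
t=13: Δ0=10011011 Δ1=10001011 | 1Δ
t=14: Δ0=10001011 Δ1=10011011 Δ2=11111011 Δ3=01111011 | 3Δ
t=15: Δ0=01111011 Δ1=01101011 | 1Δ
t=16: Δ0=01101011 Δ1=01111011 Δ2=00011011 Δ3=10011011 | 3Δ
t=17: Δ0=10011011 Δ1=10001011 | 1Δ
t=18: Δ0=10001011 Δ1=10011011 Δ2=11111011 Δ3=01111011 | 3Δ
t=19: Δ0=01111011 Δ1=01101011 | 1Δ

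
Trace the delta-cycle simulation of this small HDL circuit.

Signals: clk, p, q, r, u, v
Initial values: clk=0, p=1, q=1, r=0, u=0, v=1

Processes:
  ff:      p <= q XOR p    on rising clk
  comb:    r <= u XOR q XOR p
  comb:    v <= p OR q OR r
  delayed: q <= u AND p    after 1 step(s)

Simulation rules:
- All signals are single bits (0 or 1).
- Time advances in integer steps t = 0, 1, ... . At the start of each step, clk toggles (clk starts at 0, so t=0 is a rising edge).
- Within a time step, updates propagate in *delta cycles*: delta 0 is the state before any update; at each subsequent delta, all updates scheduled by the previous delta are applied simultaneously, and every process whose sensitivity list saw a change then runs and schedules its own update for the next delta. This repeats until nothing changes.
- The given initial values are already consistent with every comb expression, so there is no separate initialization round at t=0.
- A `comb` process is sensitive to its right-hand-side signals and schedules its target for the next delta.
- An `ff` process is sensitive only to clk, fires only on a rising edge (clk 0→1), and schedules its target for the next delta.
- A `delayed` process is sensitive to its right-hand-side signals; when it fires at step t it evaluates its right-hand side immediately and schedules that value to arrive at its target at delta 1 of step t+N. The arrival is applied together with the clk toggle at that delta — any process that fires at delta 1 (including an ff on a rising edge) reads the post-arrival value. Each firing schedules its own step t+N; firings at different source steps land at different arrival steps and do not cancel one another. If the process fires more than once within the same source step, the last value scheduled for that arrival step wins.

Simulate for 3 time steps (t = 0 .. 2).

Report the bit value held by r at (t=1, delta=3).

t0.Δ0 q=1 u=0 v=1 p=1 r=0 clk=0
t0.Δ1 q=1 u=0 v=1 p=1 r=0 clk=1
t0.Δ2 q=1 u=0 v=1 p=0 r=0 clk=1
t0.Δ3 q=1 u=0 v=1 p=0 r=1 clk=1
t1.Δ0 q=1 u=0 v=1 p=0 r=1 clk=1
t1.Δ1 q=0 u=0 v=1 p=0 r=1 clk=0
t1.Δ2 q=0 u=0 v=1 p=0 r=0 clk=0
t1.Δ3 q=0 u=0 v=0 p=0 r=0 clk=0
t2.Δ0 q=0 u=0 v=0 p=0 r=0 clk=0
t2.Δ1 q=0 u=0 v=0 p=0 r=0 clk=1

0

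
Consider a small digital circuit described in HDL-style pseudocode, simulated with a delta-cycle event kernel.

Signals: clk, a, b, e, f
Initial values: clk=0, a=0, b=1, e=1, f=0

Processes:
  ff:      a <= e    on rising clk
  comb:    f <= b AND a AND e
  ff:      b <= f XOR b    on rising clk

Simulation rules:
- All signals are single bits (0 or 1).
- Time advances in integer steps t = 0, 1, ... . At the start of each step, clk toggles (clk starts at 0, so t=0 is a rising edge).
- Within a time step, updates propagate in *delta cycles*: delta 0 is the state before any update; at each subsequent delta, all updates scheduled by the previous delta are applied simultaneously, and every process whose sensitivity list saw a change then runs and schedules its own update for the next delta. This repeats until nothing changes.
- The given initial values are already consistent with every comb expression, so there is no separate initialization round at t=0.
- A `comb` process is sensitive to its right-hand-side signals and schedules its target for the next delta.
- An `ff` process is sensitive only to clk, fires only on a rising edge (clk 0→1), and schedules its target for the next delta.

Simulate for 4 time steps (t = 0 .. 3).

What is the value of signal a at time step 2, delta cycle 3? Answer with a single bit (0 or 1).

t=0 Δ0: clk=0 b=1 f=0 e=1 a=0
  Δ1: clk:0→1
  Δ2: a:0→1
  Δ3: f:0→1
  (3Δ to stable)
t=1 Δ0: clk=1 b=1 f=1 e=1 a=1
  Δ1: clk:1→0
  (1Δ to stable)
t=2 Δ0: clk=0 b=1 f=1 e=1 a=1
  Δ1: clk:0→1
  Δ2: b:1→0
  Δ3: f:1→0
  (3Δ to stable)
t=3 Δ0: clk=1 b=0 f=0 e=1 a=1
  Δ1: clk:1→0
  (1Δ to stable)

1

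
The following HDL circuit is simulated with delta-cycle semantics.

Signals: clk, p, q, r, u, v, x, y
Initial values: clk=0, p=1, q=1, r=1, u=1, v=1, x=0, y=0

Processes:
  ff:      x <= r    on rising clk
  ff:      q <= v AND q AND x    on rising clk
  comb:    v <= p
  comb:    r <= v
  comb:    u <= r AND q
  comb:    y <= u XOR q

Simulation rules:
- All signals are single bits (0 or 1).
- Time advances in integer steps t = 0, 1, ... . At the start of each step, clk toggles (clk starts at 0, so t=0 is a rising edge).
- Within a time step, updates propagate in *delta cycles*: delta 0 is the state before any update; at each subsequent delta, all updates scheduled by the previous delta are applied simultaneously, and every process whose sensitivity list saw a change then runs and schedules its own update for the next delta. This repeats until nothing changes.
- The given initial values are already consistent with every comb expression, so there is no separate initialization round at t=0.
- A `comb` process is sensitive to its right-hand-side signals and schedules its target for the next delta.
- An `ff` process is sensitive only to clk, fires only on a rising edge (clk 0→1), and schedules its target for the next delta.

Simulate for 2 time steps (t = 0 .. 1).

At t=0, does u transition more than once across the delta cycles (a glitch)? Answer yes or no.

no

[bits: r,q,u,clk,y,x,v,p]
t=0: Δ0=11100011 Δ1=11110011 Δ2=10110111 Δ3=10011111 Δ4=10010111 | 4Δ
t=1: Δ0=10010111 Δ1=10000111 | 1Δ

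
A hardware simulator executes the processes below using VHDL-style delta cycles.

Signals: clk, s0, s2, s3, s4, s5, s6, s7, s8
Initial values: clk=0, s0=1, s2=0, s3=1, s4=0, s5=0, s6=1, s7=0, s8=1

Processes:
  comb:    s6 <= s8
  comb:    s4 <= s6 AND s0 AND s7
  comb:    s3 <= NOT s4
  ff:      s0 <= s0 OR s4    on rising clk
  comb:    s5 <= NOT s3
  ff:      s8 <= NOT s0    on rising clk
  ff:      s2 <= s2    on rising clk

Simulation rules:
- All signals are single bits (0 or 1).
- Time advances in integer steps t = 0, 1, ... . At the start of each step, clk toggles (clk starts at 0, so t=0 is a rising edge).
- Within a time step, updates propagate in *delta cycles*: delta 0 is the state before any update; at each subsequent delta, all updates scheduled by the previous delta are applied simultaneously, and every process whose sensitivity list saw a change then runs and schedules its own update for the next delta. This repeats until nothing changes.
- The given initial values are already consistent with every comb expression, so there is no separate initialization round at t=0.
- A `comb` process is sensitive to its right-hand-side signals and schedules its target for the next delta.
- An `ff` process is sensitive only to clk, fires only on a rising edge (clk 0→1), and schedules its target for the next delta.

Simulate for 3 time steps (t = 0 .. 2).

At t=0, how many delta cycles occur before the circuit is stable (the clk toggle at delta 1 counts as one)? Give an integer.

t0.Δ0 s6=1 s5=0 clk=0 s2=0 s3=1 s0=1 s4=0 s8=1 s7=0
t0.Δ1 s6=1 s5=0 clk=1 s2=0 s3=1 s0=1 s4=0 s8=1 s7=0
t0.Δ2 s6=1 s5=0 clk=1 s2=0 s3=1 s0=1 s4=0 s8=0 s7=0
t0.Δ3 s6=0 s5=0 clk=1 s2=0 s3=1 s0=1 s4=0 s8=0 s7=0
t1.Δ0 s6=0 s5=0 clk=1 s2=0 s3=1 s0=1 s4=0 s8=0 s7=0
t1.Δ1 s6=0 s5=0 clk=0 s2=0 s3=1 s0=1 s4=0 s8=0 s7=0
t2.Δ0 s6=0 s5=0 clk=0 s2=0 s3=1 s0=1 s4=0 s8=0 s7=0
t2.Δ1 s6=0 s5=0 clk=1 s2=0 s3=1 s0=1 s4=0 s8=0 s7=0

3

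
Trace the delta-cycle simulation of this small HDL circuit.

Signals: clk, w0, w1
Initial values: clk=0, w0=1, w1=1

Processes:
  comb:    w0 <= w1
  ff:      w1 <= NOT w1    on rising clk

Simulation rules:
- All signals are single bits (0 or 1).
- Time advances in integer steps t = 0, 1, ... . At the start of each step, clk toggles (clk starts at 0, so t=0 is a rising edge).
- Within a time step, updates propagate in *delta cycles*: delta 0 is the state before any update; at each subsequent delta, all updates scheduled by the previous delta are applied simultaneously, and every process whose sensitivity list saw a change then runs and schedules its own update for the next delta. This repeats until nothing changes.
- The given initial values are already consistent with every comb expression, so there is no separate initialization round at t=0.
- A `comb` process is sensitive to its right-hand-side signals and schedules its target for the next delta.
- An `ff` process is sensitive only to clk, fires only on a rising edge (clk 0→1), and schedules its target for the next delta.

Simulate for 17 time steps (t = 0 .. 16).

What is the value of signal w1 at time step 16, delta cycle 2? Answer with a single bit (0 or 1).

0

t=0 Δ0: w1=1 w0=1 clk=0
  Δ1: clk:0→1
  Δ2: w1:1→0
  Δ3: w0:1→0
  (3Δ to stable)
t=1 Δ0: w1=0 w0=0 clk=1
  Δ1: clk:1→0
  (1Δ to stable)
t=2 Δ0: w1=0 w0=0 clk=0
  Δ1: clk:0→1
  Δ2: w1:0→1
  Δ3: w0:0→1
  (3Δ to stable)
t=3 Δ0: w1=1 w0=1 clk=1
  Δ1: clk:1→0
  (1Δ to stable)
t=4 Δ0: w1=1 w0=1 clk=0
  Δ1: clk:0→1
  Δ2: w1:1→0
  Δ3: w0:1→0
  (3Δ to stable)
t=5 Δ0: w1=0 w0=0 clk=1
  Δ1: clk:1→0
  (1Δ to stable)
t=6 Δ0: w1=0 w0=0 clk=0
  Δ1: clk:0→1
  Δ2: w1:0→1
  Δ3: w0:0→1
  (3Δ to stable)
t=7 Δ0: w1=1 w0=1 clk=1
  Δ1: clk:1→0
  (1Δ to stable)
t=8 Δ0: w1=1 w0=1 clk=0
  Δ1: clk:0→1
  Δ2: w1:1→0
  Δ3: w0:1→0
  (3Δ to stable)
t=9 Δ0: w1=0 w0=0 clk=1
  Δ1: clk:1→0
  (1Δ to stable)
t=10 Δ0: w1=0 w0=0 clk=0
  Δ1: clk:0→1
  Δ2: w1:0→1
  Δ3: w0:0→1
  (3Δ to stable)
t=11 Δ0: w1=1 w0=1 clk=1
  Δ1: clk:1→0
  (1Δ to stable)
t=12 Δ0: w1=1 w0=1 clk=0
  Δ1: clk:0→1
  Δ2: w1:1→0
  Δ3: w0:1→0
  (3Δ to stable)
t=13 Δ0: w1=0 w0=0 clk=1
  Δ1: clk:1→0
  (1Δ to stable)
t=14 Δ0: w1=0 w0=0 clk=0
  Δ1: clk:0→1
  Δ2: w1:0→1
  Δ3: w0:0→1
  (3Δ to stable)
t=15 Δ0: w1=1 w0=1 clk=1
  Δ1: clk:1→0
  (1Δ to stable)
t=16 Δ0: w1=1 w0=1 clk=0
  Δ1: clk:0→1
  Δ2: w1:1→0
  Δ3: w0:1→0
  (3Δ to stable)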